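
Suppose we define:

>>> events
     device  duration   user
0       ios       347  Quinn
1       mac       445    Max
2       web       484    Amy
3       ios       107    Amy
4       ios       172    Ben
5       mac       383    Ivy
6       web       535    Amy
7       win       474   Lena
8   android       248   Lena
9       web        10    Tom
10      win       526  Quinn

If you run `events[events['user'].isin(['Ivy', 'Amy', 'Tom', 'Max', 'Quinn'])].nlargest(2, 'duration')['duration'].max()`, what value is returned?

filter rows where user in ['Ivy', 'Amy', 'Tom', 'Max', 'Quinn']:
   device  duration   user
0     ios       347  Quinn
1     mac       445    Max
2     web       484    Amy
3     ios       107    Amy
5     mac       383    Ivy
6     web       535    Amy
9     web        10    Tom
10    win       526  Quinn
take 2 rows with largest duration:
   device  duration   user
6     web       535    Amy
10    win       526  Quinn

535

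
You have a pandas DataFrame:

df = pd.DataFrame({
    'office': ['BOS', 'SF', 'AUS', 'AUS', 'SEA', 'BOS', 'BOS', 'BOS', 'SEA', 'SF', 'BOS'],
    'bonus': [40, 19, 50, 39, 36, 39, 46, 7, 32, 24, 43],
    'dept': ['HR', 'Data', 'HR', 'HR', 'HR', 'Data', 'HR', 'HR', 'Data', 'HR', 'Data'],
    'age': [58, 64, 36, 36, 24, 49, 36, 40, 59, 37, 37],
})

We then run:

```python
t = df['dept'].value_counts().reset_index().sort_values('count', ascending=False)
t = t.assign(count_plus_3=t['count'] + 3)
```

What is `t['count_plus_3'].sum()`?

value_counts of dept:
dept
HR      7
Data    4
Name: count, dtype: int64
reset_index():
   dept  count
0    HR      7
1  Data      4
sort by count descending:
   dept  count
0    HR      7
1  Data      4
add column count_plus_3 = t['count'] + 3:
   dept  count  count_plus_3
0    HR      7            10
1  Data      4             7
Reading off the sum of column 'count_plus_3', we get 17.

17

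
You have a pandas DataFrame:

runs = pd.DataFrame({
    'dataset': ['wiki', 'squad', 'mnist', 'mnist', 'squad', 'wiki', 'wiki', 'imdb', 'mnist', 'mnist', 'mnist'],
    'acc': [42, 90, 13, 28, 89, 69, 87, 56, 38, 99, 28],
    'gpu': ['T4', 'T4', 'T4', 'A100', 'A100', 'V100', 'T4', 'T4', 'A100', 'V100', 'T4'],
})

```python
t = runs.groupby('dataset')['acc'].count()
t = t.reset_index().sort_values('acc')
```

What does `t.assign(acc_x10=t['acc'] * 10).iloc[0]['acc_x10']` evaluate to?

10

group by dataset, count of acc:
dataset
imdb     1
mnist    5
squad    2
wiki     3
Name: acc, dtype: int64
reset_index():
  dataset  acc
0    imdb    1
1   mnist    5
2   squad    2
3    wiki    3
sort by acc:
  dataset  acc
0    imdb    1
2   squad    2
3    wiki    3
1   mnist    5
add column acc_x10 = t['acc'] * 10:
  dataset  acc  acc_x10
0    imdb    1       10
2   squad    2       20
3    wiki    3       30
1   mnist    5       50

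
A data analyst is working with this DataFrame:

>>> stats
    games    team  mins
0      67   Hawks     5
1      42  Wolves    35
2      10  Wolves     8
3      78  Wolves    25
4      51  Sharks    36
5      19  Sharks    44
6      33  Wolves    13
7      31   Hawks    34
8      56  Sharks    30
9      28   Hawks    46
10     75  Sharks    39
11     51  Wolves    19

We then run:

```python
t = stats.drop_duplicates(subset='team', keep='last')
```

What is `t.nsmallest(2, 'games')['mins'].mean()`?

drop duplicate team (keep=last):
    games    team  mins
9      28   Hawks    46
10     75  Sharks    39
11     51  Wolves    19
take 2 rows with smallest games:
    games    team  mins
9      28   Hawks    46
11     51  Wolves    19
Taking the mean of column 'mins' gives 32.5.

32.5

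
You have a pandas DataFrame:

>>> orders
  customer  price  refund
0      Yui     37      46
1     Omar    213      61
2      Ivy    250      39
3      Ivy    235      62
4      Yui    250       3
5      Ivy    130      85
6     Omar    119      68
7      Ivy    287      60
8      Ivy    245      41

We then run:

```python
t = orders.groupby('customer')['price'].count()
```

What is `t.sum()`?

9

group by customer, count of price:
customer
Ivy     5
Omar    2
Yui     2
Name: price, dtype: int64
The sum of the resulting series is 9.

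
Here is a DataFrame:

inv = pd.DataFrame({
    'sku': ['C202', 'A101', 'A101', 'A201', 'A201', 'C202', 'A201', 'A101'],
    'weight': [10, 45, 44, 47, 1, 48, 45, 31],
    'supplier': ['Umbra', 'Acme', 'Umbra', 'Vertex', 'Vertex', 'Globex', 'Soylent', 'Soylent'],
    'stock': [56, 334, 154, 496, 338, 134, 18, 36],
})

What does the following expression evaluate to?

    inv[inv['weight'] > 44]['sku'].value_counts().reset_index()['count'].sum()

4

filter rows where weight > 44:
    sku  weight supplier  stock
1  A101      45     Acme    334
3  A201      47   Vertex    496
5  C202      48   Globex    134
6  A201      45  Soylent     18
value_counts of sku:
sku
A201    2
A101    1
C202    1
Name: count, dtype: int64
reset_index():
    sku  count
0  A201      2
1  A101      1
2  C202      1
Taking the sum of column 'count' gives 4.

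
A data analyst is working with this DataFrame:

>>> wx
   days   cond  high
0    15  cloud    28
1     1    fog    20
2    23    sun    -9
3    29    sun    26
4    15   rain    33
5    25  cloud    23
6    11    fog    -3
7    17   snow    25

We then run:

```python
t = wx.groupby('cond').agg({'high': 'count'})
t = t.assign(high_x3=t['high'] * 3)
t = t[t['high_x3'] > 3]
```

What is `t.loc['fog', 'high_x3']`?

6

group by cond, count of high:
       high
cond       
cloud     2
fog       2
rain      1
snow      1
sun       2
add column high_x3 = t['high'] * 3:
       high  high_x3
cond                
cloud     2        6
fog       2        6
rain      1        3
snow      1        3
sun       2        6
filter rows where high_x3 > 3:
       high  high_x3
cond                
cloud     2        6
fog       2        6
sun       2        6
Taking the value at row 'fog', column 'high_x3' gives 6.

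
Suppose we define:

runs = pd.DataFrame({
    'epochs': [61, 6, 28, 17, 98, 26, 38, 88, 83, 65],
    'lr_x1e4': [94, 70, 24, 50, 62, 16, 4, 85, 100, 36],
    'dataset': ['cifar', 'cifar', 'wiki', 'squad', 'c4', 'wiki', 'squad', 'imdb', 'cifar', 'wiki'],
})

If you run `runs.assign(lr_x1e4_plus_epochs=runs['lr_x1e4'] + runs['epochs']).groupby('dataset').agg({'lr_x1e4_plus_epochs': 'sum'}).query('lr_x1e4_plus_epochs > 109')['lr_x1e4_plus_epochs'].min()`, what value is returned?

160

add column lr_x1e4_plus_epochs = runs['lr_x1e4'] + runs['epochs']:
   epochs  lr_x1e4 dataset  lr_x1e4_plus_epochs
0      61       94   cifar                  155
1       6       70   cifar                   76
2      28       24    wiki                   52
3      17       50   squad                   67
4      98       62      c4                  160
5      26       16    wiki                   42
6      38        4   squad                   42
7      88       85    imdb                  173
8      83      100   cifar                  183
9      65       36    wiki                  101
group by dataset, sum of lr_x1e4_plus_epochs:
         lr_x1e4_plus_epochs
dataset                     
c4                       160
cifar                    414
imdb                     173
squad                    109
wiki                     195
filter rows where lr_x1e4_plus_epochs > 109:
         lr_x1e4_plus_epochs
dataset                     
c4                       160
cifar                    414
imdb                     173
wiki                     195
Reading off the min of column 'lr_x1e4_plus_epochs', we get 160.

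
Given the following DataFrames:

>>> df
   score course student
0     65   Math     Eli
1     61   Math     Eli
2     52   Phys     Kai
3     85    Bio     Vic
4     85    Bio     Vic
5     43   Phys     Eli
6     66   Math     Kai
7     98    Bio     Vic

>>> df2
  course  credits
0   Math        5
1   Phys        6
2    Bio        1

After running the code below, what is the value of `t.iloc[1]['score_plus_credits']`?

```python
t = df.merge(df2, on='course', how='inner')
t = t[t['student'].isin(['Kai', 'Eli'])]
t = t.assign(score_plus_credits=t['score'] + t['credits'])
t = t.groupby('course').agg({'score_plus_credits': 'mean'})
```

53.5

merge on 'course' (how='inner') → 8 rows:
   score course student  credits
0     65   Math     Eli        5
1     61   Math     Eli        5
2     52   Phys     Kai        6
3     85    Bio     Vic        1
4     85    Bio     Vic        1
5     43   Phys     Eli        6
6     66   Math     Kai        5
7     98    Bio     Vic        1
filter rows where student in ['Kai', 'Eli']:
   score course student  credits
0     65   Math     Eli        5
1     61   Math     Eli        5
2     52   Phys     Kai        6
5     43   Phys     Eli        6
6     66   Math     Kai        5
add column score_plus_credits = t['score'] + t['credits']:
   score course student  credits  score_plus_credits
0     65   Math     Eli        5                  70
1     61   Math     Eli        5                  66
2     52   Phys     Kai        6                  58
5     43   Phys     Eli        6                  49
6     66   Math     Kai        5                  71
group by course, mean of score_plus_credits:
        score_plus_credits
course                    
Math                  69.0
Phys                  53.5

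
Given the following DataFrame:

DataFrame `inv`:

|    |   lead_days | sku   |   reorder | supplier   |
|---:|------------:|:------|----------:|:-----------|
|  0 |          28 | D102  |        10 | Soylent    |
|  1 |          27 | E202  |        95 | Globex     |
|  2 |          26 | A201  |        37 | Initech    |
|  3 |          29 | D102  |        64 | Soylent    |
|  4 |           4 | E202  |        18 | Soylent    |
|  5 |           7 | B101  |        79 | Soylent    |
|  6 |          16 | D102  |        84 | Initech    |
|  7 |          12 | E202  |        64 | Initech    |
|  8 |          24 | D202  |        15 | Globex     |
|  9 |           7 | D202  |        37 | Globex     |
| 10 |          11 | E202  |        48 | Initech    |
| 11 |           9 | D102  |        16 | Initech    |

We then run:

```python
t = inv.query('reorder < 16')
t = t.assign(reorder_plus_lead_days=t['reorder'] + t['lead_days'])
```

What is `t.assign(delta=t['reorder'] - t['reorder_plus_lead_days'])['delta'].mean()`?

filter rows where reorder < 16:
   lead_days   sku  reorder supplier
0         28  D102       10  Soylent
8         24  D202       15   Globex
add column reorder_plus_lead_days = t['reorder'] + t['lead_days']:
   lead_days   sku  reorder supplier  reorder_plus_lead_days
0         28  D102       10  Soylent                      38
8         24  D202       15   Globex                      39
add column delta = t['reorder'] - t['reorder_plus_lead_days']:
   lead_days   sku  reorder supplier  reorder_plus_lead_days  delta
0         28  D102       10  Soylent                      38    -28
8         24  D202       15   Globex                      39    -24
Reading off the mean of column 'delta', we get -26.0.

-26.0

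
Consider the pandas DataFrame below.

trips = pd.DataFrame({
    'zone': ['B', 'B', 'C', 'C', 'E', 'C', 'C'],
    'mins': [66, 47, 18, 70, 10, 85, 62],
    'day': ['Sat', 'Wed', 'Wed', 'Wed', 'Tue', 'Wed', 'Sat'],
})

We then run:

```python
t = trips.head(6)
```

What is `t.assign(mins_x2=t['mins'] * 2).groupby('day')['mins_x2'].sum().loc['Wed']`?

440

take first 6 rows:
  zone  mins  day
0    B    66  Sat
1    B    47  Wed
2    C    18  Wed
3    C    70  Wed
4    E    10  Tue
5    C    85  Wed
add column mins_x2 = t['mins'] * 2:
  zone  mins  day  mins_x2
0    B    66  Sat      132
1    B    47  Wed       94
2    C    18  Wed       36
3    C    70  Wed      140
4    E    10  Tue       20
5    C    85  Wed      170
group by day, sum of mins_x2:
day
Sat    132
Tue     20
Wed    440
Name: mins_x2, dtype: int64
Finally, value at index 'Wed' = 440.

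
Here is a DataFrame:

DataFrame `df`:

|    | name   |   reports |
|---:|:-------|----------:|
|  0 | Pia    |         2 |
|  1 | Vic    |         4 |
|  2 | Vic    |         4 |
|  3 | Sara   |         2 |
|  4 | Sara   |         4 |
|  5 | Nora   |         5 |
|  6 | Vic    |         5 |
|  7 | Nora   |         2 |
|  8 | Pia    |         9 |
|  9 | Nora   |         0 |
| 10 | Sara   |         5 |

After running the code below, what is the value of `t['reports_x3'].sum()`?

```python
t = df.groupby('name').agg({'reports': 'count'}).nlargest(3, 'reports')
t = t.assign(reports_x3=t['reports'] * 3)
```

27

group by name, count of reports:
      reports
name         
Nora        3
Pia         2
Sara        3
Vic         3
take 3 rows with largest reports:
      reports
name         
Nora        3
Sara        3
Vic         3
add column reports_x3 = t['reports'] * 3:
      reports  reports_x3
name                     
Nora        3           9
Sara        3           9
Vic         3           9
So sum() = 27.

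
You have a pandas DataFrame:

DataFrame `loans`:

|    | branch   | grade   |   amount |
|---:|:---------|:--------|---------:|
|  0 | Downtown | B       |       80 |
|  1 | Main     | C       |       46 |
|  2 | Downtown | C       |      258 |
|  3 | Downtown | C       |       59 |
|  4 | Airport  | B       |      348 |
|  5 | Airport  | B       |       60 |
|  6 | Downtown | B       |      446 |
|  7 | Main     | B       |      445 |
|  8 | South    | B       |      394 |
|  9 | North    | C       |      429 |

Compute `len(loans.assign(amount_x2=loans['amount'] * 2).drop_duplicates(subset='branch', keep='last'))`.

add column amount_x2 = loans['amount'] * 2:
     branch grade  amount  amount_x2
0  Downtown     B      80        160
1      Main     C      46         92
2  Downtown     C     258        516
3  Downtown     C      59        118
4   Airport     B     348        696
5   Airport     B      60        120
6  Downtown     B     446        892
7      Main     B     445        890
8     South     B     394        788
9     North     C     429        858
drop duplicate branch (keep=last):
     branch grade  amount  amount_x2
5   Airport     B      60        120
6  Downtown     B     446        892
7      Main     B     445        890
8     South     B     394        788
9     North     C     429        858
Then the number of rows: 5

5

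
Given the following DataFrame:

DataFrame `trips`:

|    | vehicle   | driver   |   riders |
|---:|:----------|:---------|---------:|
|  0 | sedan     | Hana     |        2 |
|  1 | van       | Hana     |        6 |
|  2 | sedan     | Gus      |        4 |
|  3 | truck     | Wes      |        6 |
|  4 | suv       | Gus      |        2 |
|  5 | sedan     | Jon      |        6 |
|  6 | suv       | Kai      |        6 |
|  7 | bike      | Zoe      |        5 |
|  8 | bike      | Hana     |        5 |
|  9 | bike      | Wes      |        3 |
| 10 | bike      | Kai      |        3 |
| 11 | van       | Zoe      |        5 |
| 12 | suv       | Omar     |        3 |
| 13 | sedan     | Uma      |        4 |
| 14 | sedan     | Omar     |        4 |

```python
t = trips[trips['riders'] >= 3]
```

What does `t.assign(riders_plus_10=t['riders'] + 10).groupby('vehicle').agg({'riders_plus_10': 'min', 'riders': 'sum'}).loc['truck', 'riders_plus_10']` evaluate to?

filter rows where riders >= 3:
   vehicle driver  riders
1      van   Hana       6
2    sedan    Gus       4
3    truck    Wes       6
5    sedan    Jon       6
6      suv    Kai       6
7     bike    Zoe       5
8     bike   Hana       5
9     bike    Wes       3
10    bike    Kai       3
11     van    Zoe       5
12     suv   Omar       3
13   sedan    Uma       4
14   sedan   Omar       4
add column riders_plus_10 = t['riders'] + 10:
   vehicle driver  riders  riders_plus_10
1      van   Hana       6              16
2    sedan    Gus       4              14
3    truck    Wes       6              16
5    sedan    Jon       6              16
6      suv    Kai       6              16
7     bike    Zoe       5              15
8     bike   Hana       5              15
9     bike    Wes       3              13
10    bike    Kai       3              13
11     van    Zoe       5              15
12     suv   Omar       3              13
13   sedan    Uma       4              14
14   sedan   Omar       4              14
group by vehicle: min(riders_plus_10), sum(riders):
         riders_plus_10  riders
vehicle                        
bike                 13      16
sedan                14      18
suv                  13       9
truck                16       6
van                  15      11
So loc['truck', 'riders_plus_10'] = 16.

16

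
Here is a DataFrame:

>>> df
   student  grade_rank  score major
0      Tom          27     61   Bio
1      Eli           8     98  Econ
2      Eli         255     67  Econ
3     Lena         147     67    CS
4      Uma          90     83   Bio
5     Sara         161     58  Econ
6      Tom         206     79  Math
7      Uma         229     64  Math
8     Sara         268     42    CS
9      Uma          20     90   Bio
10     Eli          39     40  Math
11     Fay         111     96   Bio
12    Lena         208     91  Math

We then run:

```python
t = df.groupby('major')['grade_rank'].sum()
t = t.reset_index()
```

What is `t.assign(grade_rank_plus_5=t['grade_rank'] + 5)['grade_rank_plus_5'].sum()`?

1789

group by major, sum of grade_rank:
major
Bio     248
CS      415
Econ    424
Math    682
Name: grade_rank, dtype: int64
reset_index():
  major  grade_rank
0   Bio         248
1    CS         415
2  Econ         424
3  Math         682
add column grade_rank_plus_5 = t['grade_rank'] + 5:
  major  grade_rank  grade_rank_plus_5
0   Bio         248                253
1    CS         415                420
2  Econ         424                429
3  Math         682                687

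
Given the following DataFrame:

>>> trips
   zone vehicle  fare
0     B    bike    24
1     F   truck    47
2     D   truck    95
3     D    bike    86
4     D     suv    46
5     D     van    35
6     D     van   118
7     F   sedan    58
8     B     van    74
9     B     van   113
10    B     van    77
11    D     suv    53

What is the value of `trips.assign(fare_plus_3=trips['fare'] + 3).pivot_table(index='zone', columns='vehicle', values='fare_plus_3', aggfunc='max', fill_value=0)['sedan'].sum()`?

add column fare_plus_3 = trips['fare'] + 3:
   zone vehicle  fare  fare_plus_3
0     B    bike    24           27
1     F   truck    47           50
2     D   truck    95           98
3     D    bike    86           89
4     D     suv    46           49
5     D     van    35           38
6     D     van   118          121
7     F   sedan    58           61
8     B     van    74           77
9     B     van   113          116
10    B     van    77           80
11    D     suv    53           56
pivot: rows=zone, cols=vehicle, max(fare_plus_3):
vehicle  bike  sedan  suv  truck  van
zone                                 
B          27      0    0      0  116
D          89      0   56     98  121
F           0     61    0     50    0
Finally, sum of column 'sedan' = 61.

61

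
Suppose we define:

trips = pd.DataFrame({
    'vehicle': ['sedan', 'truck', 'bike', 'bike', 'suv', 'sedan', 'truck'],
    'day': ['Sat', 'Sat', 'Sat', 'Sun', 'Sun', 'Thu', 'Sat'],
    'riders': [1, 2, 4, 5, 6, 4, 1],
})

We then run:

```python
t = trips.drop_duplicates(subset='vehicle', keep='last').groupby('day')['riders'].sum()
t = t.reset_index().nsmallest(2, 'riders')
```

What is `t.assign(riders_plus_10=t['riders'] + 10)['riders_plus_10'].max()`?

drop duplicate vehicle (keep=last):
  vehicle  day  riders
3    bike  Sun       5
4     suv  Sun       6
5   sedan  Thu       4
6   truck  Sat       1
group by day, sum of riders:
day
Sat     1
Sun    11
Thu     4
Name: riders, dtype: int64
reset_index():
   day  riders
0  Sat       1
1  Sun      11
2  Thu       4
take 2 rows with smallest riders:
   day  riders
0  Sat       1
2  Thu       4
add column riders_plus_10 = t['riders'] + 10:
   day  riders  riders_plus_10
0  Sat       1              11
2  Thu       4              14
Then the max of column 'riders_plus_10': 14

14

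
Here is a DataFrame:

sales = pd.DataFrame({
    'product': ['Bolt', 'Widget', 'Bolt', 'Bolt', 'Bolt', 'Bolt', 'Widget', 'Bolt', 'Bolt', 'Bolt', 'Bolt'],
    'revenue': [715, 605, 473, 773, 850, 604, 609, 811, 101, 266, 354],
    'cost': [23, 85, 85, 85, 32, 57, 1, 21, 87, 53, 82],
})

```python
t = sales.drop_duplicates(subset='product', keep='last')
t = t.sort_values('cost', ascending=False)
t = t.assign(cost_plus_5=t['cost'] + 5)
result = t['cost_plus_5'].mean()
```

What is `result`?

46.5

drop duplicate product (keep=last):
   product  revenue  cost
6   Widget      609     1
10    Bolt      354    82
sort by cost descending:
   product  revenue  cost
10    Bolt      354    82
6   Widget      609     1
add column cost_plus_5 = t['cost'] + 5:
   product  revenue  cost  cost_plus_5
10    Bolt      354    82           87
6   Widget      609     1            6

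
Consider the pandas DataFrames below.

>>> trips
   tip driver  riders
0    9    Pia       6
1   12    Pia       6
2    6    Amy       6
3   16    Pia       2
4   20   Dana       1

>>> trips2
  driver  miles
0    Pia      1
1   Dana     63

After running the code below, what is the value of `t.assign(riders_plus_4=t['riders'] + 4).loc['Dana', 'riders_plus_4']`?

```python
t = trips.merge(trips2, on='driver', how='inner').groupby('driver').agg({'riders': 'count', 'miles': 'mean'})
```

5

merge on 'driver' (how='inner') → 4 rows:
   tip driver  riders  miles
0    9    Pia       6      1
1   12    Pia       6      1
2   16    Pia       2      1
3   20   Dana       1     63
group by driver: count(riders), mean(miles):
        riders  miles
driver               
Dana         1   63.0
Pia          3    1.0
add column riders_plus_4 = t['riders'] + 4:
        riders  miles  riders_plus_4
driver                              
Dana         1   63.0              5
Pia          3    1.0              7
So loc['Dana', 'riders_plus_4'] = 5.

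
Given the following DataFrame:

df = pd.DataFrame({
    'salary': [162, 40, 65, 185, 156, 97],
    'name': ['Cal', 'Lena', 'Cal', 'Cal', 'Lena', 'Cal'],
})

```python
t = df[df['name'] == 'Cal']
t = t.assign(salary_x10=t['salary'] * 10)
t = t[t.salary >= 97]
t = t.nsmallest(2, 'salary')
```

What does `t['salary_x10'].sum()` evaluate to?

2590

filter rows where name == 'Cal':
   salary name
0     162  Cal
2      65  Cal
3     185  Cal
5      97  Cal
add column salary_x10 = t['salary'] * 10:
   salary name  salary_x10
0     162  Cal        1620
2      65  Cal         650
3     185  Cal        1850
5      97  Cal         970
filter rows where salary >= 97:
   salary name  salary_x10
0     162  Cal        1620
3     185  Cal        1850
5      97  Cal         970
take 2 rows with smallest salary:
   salary name  salary_x10
5      97  Cal         970
0     162  Cal        1620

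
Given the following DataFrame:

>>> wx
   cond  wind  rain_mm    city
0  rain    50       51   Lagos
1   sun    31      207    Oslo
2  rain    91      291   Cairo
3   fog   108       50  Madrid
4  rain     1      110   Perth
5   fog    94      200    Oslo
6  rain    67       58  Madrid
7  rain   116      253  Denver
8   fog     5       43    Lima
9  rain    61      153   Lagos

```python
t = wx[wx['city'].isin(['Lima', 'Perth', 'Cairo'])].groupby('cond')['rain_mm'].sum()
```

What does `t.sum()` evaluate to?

444

filter rows where city in ['Lima', 'Perth', 'Cairo']:
   cond  wind  rain_mm   city
2  rain    91      291  Cairo
4  rain     1      110  Perth
8   fog     5       43   Lima
group by cond, sum of rain_mm:
cond
fog      43
rain    401
Name: rain_mm, dtype: int64
Reading off the sum of the resulting series, we get 444.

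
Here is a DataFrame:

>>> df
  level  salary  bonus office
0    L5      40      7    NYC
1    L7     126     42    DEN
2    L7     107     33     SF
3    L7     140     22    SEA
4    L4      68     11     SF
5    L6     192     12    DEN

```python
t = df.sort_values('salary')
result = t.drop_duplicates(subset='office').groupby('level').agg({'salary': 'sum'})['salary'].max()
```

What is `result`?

sort by salary:
  level  salary  bonus office
0    L5      40      7    NYC
4    L4      68     11     SF
2    L7     107     33     SF
1    L7     126     42    DEN
3    L7     140     22    SEA
5    L6     192     12    DEN
drop duplicate office (keep=first):
  level  salary  bonus office
0    L5      40      7    NYC
4    L4      68     11     SF
1    L7     126     42    DEN
3    L7     140     22    SEA
group by level, sum of salary:
       salary
level        
L4         68
L5         40
L7        266
max of column 'salary' → 266

266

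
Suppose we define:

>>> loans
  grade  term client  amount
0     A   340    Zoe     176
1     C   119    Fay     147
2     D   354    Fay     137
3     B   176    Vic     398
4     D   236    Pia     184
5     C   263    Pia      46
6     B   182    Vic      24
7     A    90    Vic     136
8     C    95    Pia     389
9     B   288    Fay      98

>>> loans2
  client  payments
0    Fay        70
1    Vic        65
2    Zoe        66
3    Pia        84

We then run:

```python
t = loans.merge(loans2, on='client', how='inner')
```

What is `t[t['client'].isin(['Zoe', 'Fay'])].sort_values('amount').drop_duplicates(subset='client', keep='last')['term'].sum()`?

459

merge on 'client' (how='inner') → 10 rows:
  grade  term client  amount  payments
0     A   340    Zoe     176        66
1     C   119    Fay     147        70
2     D   354    Fay     137        70
3     B   176    Vic     398        65
4     D   236    Pia     184        84
5     C   263    Pia      46        84
6     B   182    Vic      24        65
7     A    90    Vic     136        65
8     C    95    Pia     389        84
9     B   288    Fay      98        70
filter rows where client in ['Zoe', 'Fay']:
  grade  term client  amount  payments
0     A   340    Zoe     176        66
1     C   119    Fay     147        70
2     D   354    Fay     137        70
9     B   288    Fay      98        70
sort by amount:
  grade  term client  amount  payments
9     B   288    Fay      98        70
2     D   354    Fay     137        70
1     C   119    Fay     147        70
0     A   340    Zoe     176        66
drop duplicate client (keep=last):
  grade  term client  amount  payments
1     C   119    Fay     147        70
0     A   340    Zoe     176        66
Finally, sum of column 'term' = 459.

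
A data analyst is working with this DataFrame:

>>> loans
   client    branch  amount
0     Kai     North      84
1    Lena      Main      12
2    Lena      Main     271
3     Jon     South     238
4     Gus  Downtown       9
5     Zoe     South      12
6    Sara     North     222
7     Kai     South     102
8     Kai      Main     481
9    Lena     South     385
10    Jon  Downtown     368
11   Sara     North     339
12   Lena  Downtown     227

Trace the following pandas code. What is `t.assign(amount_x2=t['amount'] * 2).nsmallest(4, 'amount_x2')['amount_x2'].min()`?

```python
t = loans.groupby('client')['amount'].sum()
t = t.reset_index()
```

group by client, sum of amount:
client
Gus       9
Jon     606
Kai     667
Lena    895
Sara    561
Zoe      12
Name: amount, dtype: int64
reset_index():
  client  amount
0    Gus       9
1    Jon     606
2    Kai     667
3   Lena     895
4   Sara     561
5    Zoe      12
add column amount_x2 = t['amount'] * 2:
  client  amount  amount_x2
0    Gus       9         18
1    Jon     606       1212
2    Kai     667       1334
3   Lena     895       1790
4   Sara     561       1122
5    Zoe      12         24
take 4 rows with smallest amount_x2:
  client  amount  amount_x2
0    Gus       9         18
5    Zoe      12         24
4   Sara     561       1122
1    Jon     606       1212

18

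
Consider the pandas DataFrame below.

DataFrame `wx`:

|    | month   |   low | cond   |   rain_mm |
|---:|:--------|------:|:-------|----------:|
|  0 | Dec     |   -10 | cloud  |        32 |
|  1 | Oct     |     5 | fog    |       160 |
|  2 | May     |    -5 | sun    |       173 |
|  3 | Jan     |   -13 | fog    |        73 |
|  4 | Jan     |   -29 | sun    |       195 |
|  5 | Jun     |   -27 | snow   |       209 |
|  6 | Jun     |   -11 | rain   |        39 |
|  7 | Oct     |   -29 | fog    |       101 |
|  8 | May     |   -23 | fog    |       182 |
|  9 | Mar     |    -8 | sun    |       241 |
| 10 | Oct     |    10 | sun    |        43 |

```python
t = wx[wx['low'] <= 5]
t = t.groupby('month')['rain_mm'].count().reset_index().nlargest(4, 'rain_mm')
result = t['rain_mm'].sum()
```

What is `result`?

8

filter rows where low <= 5:
  month  low   cond  rain_mm
0   Dec  -10  cloud       32
1   Oct    5    fog      160
2   May   -5    sun      173
3   Jan  -13    fog       73
4   Jan  -29    sun      195
5   Jun  -27   snow      209
6   Jun  -11   rain       39
7   Oct  -29    fog      101
8   May  -23    fog      182
9   Mar   -8    sun      241
group by month, count of rain_mm:
month
Dec    1
Jan    2
Jun    2
Mar    1
May    2
Oct    2
Name: rain_mm, dtype: int64
reset_index():
  month  rain_mm
0   Dec        1
1   Jan        2
2   Jun        2
3   Mar        1
4   May        2
5   Oct        2
take 4 rows with largest rain_mm:
  month  rain_mm
1   Jan        2
2   Jun        2
4   May        2
5   Oct        2
sum of column 'rain_mm' → 8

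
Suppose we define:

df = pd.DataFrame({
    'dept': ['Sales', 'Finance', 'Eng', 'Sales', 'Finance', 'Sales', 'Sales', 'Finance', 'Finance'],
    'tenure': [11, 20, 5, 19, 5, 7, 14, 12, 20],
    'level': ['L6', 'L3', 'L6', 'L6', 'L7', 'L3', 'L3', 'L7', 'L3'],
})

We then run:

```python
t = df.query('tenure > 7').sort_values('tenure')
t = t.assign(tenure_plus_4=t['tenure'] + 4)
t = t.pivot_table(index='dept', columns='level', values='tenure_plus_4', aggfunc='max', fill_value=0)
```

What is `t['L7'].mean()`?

filter rows where tenure > 7:
      dept  tenure level
0    Sales      11    L6
1  Finance      20    L3
3    Sales      19    L6
6    Sales      14    L3
7  Finance      12    L7
8  Finance      20    L3
sort by tenure:
      dept  tenure level
0    Sales      11    L6
7  Finance      12    L7
6    Sales      14    L3
3    Sales      19    L6
1  Finance      20    L3
8  Finance      20    L3
add column tenure_plus_4 = t['tenure'] + 4:
      dept  tenure level  tenure_plus_4
0    Sales      11    L6             15
7  Finance      12    L7             16
6    Sales      14    L3             18
3    Sales      19    L6             23
1  Finance      20    L3             24
8  Finance      20    L3             24
pivot: rows=dept, cols=level, max(tenure_plus_4):
level    L3  L6  L7
dept               
Finance  24   0  16
Sales    18  23   0
So mean() = 8.0.

8.0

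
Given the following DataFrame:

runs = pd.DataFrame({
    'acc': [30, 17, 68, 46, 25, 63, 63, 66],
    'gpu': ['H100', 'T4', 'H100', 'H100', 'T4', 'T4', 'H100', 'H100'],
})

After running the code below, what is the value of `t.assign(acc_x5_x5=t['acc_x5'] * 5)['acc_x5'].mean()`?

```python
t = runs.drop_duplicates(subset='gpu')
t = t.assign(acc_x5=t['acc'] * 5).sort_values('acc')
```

drop duplicate gpu (keep=first):
   acc   gpu
0   30  H100
1   17    T4
add column acc_x5 = t['acc'] * 5:
   acc   gpu  acc_x5
0   30  H100     150
1   17    T4      85
sort by acc:
   acc   gpu  acc_x5
1   17    T4      85
0   30  H100     150
add column acc_x5_x5 = t['acc_x5'] * 5:
   acc   gpu  acc_x5  acc_x5_x5
1   17    T4      85        425
0   30  H100     150        750
Then the mean of column 'acc_x5': 117.5

117.5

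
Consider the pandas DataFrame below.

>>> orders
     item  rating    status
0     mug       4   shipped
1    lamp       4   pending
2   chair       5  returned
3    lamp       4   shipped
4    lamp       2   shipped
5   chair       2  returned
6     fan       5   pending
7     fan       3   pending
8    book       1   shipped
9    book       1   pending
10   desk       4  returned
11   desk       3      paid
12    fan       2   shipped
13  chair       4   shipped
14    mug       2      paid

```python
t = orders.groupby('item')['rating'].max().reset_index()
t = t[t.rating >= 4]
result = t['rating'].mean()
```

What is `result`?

group by item, max of rating:
item
book     1
chair    5
desk     4
fan      5
lamp     4
mug      4
Name: rating, dtype: int64
reset_index():
    item  rating
0   book       1
1  chair       5
2   desk       4
3    fan       5
4   lamp       4
5    mug       4
filter rows where rating >= 4:
    item  rating
1  chair       5
2   desk       4
3    fan       5
4   lamp       4
5    mug       4
Reading off the mean of column 'rating', we get 4.4.

4.4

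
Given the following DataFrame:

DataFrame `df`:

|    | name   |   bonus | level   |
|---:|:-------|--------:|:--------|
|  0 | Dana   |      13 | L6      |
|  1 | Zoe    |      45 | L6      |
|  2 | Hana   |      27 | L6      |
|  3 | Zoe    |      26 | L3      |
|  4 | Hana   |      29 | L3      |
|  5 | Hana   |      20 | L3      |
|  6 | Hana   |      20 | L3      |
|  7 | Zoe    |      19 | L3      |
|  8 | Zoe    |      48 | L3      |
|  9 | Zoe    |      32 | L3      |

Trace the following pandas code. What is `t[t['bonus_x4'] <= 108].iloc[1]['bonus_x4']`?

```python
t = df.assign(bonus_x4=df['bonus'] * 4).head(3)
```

add column bonus_x4 = df['bonus'] * 4:
   name  bonus level  bonus_x4
0  Dana     13    L6        52
1   Zoe     45    L6       180
2  Hana     27    L6       108
3   Zoe     26    L3       104
4  Hana     29    L3       116
5  Hana     20    L3        80
6  Hana     20    L3        80
7   Zoe     19    L3        76
8   Zoe     48    L3       192
9   Zoe     32    L3       128
take first 3 rows:
   name  bonus level  bonus_x4
0  Dana     13    L6        52
1   Zoe     45    L6       180
2  Hana     27    L6       108
filter rows where bonus_x4 <= 108:
   name  bonus level  bonus_x4
0  Dana     13    L6        52
2  Hana     27    L6       108
Then the value at position 1, column 'bonus_x4': 108

108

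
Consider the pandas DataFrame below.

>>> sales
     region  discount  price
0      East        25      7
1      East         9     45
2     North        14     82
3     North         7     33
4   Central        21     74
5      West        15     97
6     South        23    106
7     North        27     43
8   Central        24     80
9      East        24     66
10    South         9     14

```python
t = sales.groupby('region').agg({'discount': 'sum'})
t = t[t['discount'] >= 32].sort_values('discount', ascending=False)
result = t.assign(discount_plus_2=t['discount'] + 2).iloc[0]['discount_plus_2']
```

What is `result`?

group by region, sum of discount:
         discount
region           
Central        45
East           58
North          48
South          32
West           15
filter rows where discount >= 32:
         discount
region           
Central        45
East           58
North          48
South          32
sort by discount descending:
         discount
region           
East           58
North          48
Central        45
South          32
add column discount_plus_2 = t['discount'] + 2:
         discount  discount_plus_2
region                            
East           58               60
North          48               50
Central        45               47
South          32               34
So iloc[0]['discount_plus_2'] = 60.

60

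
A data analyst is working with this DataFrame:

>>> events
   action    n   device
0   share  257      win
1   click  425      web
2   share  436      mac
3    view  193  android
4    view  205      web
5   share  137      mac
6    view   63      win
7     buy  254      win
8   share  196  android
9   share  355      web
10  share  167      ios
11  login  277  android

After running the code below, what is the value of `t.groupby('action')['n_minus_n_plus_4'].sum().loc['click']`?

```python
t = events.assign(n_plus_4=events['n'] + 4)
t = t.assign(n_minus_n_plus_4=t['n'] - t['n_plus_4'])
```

add column n_plus_4 = events['n'] + 4:
   action    n   device  n_plus_4
0   share  257      win       261
1   click  425      web       429
2   share  436      mac       440
3    view  193  android       197
4    view  205      web       209
5   share  137      mac       141
6    view   63      win        67
7     buy  254      win       258
8   share  196  android       200
9   share  355      web       359
10  share  167      ios       171
11  login  277  android       281
add column n_minus_n_plus_4 = t['n'] - t['n_plus_4']:
   action    n   device  n_plus_4  n_minus_n_plus_4
0   share  257      win       261                -4
1   click  425      web       429                -4
2   share  436      mac       440                -4
3    view  193  android       197                -4
4    view  205      web       209                -4
5   share  137      mac       141                -4
6    view   63      win        67                -4
7     buy  254      win       258                -4
8   share  196  android       200                -4
9   share  355      web       359                -4
10  share  167      ios       171                -4
11  login  277  android       281                -4
group by action, sum of n_minus_n_plus_4:
action
buy      -4
click    -4
login    -4
share   -24
view    -12
Name: n_minus_n_plus_4, dtype: int64
Hence -4.

-4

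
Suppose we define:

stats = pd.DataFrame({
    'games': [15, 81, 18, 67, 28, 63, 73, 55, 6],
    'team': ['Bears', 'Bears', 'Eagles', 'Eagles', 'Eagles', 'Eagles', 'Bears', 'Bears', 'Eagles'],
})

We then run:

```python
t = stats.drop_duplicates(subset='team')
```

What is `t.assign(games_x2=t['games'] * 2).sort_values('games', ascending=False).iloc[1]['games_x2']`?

30

drop duplicate team (keep=first):
   games    team
0     15   Bears
2     18  Eagles
add column games_x2 = t['games'] * 2:
   games    team  games_x2
0     15   Bears        30
2     18  Eagles        36
sort by games descending:
   games    team  games_x2
2     18  Eagles        36
0     15   Bears        30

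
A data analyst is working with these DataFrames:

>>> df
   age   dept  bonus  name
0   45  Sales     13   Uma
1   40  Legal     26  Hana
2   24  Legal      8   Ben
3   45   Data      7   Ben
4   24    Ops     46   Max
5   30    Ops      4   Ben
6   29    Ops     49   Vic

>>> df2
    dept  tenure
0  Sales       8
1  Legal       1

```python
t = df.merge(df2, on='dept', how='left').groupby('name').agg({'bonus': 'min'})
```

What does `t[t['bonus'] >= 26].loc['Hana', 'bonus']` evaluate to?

merge on 'dept' (how='left') → 7 rows:
   age   dept  bonus  name  tenure
0   45  Sales     13   Uma     8.0
1   40  Legal     26  Hana     1.0
2   24  Legal      8   Ben     1.0
3   45   Data      7   Ben     NaN
4   24    Ops     46   Max     NaN
5   30    Ops      4   Ben     NaN
6   29    Ops     49   Vic     NaN
group by name, min of bonus:
      bonus
name       
Ben       4
Hana     26
Max      46
Uma      13
Vic      49
filter rows where bonus >= 26:
      bonus
name       
Hana     26
Max      46
Vic      49
Finally, value at row 'Hana', column 'bonus' = 26.

26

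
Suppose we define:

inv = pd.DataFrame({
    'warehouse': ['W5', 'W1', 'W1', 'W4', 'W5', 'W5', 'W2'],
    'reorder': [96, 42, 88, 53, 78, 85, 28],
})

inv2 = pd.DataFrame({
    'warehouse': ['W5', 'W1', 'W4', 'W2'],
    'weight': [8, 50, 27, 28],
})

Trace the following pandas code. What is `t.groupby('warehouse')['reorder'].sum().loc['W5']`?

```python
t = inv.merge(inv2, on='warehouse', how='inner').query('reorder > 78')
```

181

merge on 'warehouse' (how='inner') → 7 rows:
  warehouse  reorder  weight
0        W5       96       8
1        W1       42      50
2        W1       88      50
3        W4       53      27
4        W5       78       8
5        W5       85       8
6        W2       28      28
filter rows where reorder > 78:
  warehouse  reorder  weight
0        W5       96       8
2        W1       88      50
5        W5       85       8
group by warehouse, sum of reorder:
warehouse
W1     88
W5    181
Name: reorder, dtype: int64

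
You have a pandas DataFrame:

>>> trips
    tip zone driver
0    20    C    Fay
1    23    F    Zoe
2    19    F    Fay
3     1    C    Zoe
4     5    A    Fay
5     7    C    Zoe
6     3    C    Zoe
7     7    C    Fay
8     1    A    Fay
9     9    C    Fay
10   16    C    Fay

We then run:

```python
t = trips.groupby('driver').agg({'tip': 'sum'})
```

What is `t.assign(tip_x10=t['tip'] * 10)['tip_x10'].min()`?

340

group by driver, sum of tip:
        tip
driver     
Fay      77
Zoe      34
add column tip_x10 = t['tip'] * 10:
        tip  tip_x10
driver              
Fay      77      770
Zoe      34      340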